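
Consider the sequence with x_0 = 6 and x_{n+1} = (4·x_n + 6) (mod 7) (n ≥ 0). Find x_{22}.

2

We have x_0 = 6, x_1 = 2, x_2 = 0, x_3 = 6.
Since x_3 = x_0 = 6, the sequence is periodic with period 3.
(22 - 0) mod 3 = 1, so x_{22} = x_1 = 2.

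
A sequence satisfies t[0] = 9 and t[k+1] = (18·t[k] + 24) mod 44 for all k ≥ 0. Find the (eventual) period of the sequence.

10

Listing terms: t[0] = 9, t[1] = 10, t[2] = 28, t[3] = 0, t[4] = 24, t[5] = 16, t[6] = 4, t[7] = 8, t[8] = 36, t[9] = 12, t[10] = 20, t[11] = 32, t[12] = 28.
Since t[12] = t[2] = 28, the sequence is eventually periodic: after a pre-period of length 2 it cycles with period 10.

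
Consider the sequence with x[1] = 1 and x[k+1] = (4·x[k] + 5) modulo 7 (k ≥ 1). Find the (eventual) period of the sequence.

3

We have x[1] = 1,  x[2] = 2,  x[3] = 6,  x[4] = 1.
Since x[4] = x[1] = 1, the sequence is periodic with period 3.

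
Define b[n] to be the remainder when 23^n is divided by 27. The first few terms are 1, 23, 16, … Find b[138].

10

b[0] = 1,  b[1] = 23,  b[2] = 16,  b[3] = 17,  b[4] = 13,  b[5] = 2,  b[6] = 19,  b[7] = 5,  b[8] = 7,  b[9] = 26,  b[10] = 4,  b[11] = 11,  b[12] = 10,  b[13] = 14,  b[14] = 25,  b[15] = 8,  b[16] = 22,  b[17] = 20,  b[18] = 1.
The sequence repeats with period 18.
So b[138] = b[0 + ((138-0) mod 18)] = b[12] = 10.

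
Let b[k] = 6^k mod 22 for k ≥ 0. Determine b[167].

Computing terms: b[0] = 1, b[1] = 6, b[2] = 14, b[3] = 18, b[4] = 20, b[5] = 10, b[6] = 16, b[7] = 8, b[8] = 4, b[9] = 2, b[10] = 12, b[11] = 6.
Since b[11] = b[1] = 6, the sequence is eventually periodic: after a pre-period of length 1 it cycles with period 10.
For k ≥ 1, b[k] depends only on (k - 1) mod 10. (167 - 1) mod 10 = 6, so b[167] = b[7] = 8.

8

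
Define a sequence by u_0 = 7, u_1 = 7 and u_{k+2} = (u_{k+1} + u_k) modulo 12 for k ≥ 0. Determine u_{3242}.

Listing terms: u_0 = 7,  u_1 = 7,  u_2 = 2,  u_3 = 9,  u_4 = 11,  u_5 = 8,  u_6 = 7,  u_7 = 3,  u_8 = 10,  u_9 = 1,  u_{10} = 11,  u_{11} = 0,  u_{12} = 11,  u_{13} = 11,  u_{14} = 10,  u_{15} = 9,  u_{16} = 7,  u_{17} = 4,  u_{18} = 11,  u_{19} = 3,  u_{20} = 2,  u_{21} = 5,  u_{22} = 7,  u_{23} = 0,  u_{24} = 7,  u_{25} = 7.
The sequence repeats with period 24.
(3242 - 0) mod 24 = 2, so u_{3242} = u_2 = 2.

2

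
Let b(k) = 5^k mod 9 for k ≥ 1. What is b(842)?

7

b(1) = 5, b(2) = 7, b(3) = 8, b(4) = 4, b(5) = 2, b(6) = 1, b(7) = 5.
The sequence repeats with period 6.
So b(842) = b(1 + ((842-1) mod 6)) = b(2) = 7.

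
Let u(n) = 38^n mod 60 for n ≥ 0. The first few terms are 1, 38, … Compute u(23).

32

Computing terms: u(0) = 1; u(1) = 38; u(2) = 4; u(3) = 32; u(4) = 16; u(5) = 8; u(6) = 4.
Since u(6) = u(2) = 4, the sequence is eventually periodic: after a pre-period of length 2 it cycles with period 4.
For n ≥ 2, u(n) depends only on (n - 2) mod 4. (23 - 2) mod 4 = 1, so u(23) = u(3) = 32.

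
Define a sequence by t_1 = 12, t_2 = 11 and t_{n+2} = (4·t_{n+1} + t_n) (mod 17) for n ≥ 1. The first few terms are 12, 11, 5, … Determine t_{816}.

We have t_1 = 12,  t_2 = 11,  t_3 = 5,  t_4 = 14,  t_5 = 10,  t_6 = 3,  t_7 = 5,  t_8 = 6,  t_9 = 12,  t_{10} = 3,  t_{11} = 7,  t_{12} = 14,  t_{13} = 12,  t_{14} = 11.
Since (t_{13}, t_{14}) = (t_1, t_2) = (12, 11) (two consecutive terms determine the rest), the sequence is periodic with period 12.
So t_{816} = t_{1 + ((816-1) mod 12)} = t_{12} = 14.

14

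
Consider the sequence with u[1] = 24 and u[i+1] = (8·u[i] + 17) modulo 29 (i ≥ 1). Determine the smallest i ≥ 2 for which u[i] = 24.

We have u[1] = 24,  u[2] = 6,  u[3] = 7,  u[4] = 15,  u[5] = 21,  u[6] = 11,  u[7] = 18,  u[8] = 16,  u[9] = 0,  u[10] = 17,  u[11] = 8,  u[12] = 23,  u[13] = 27,  u[14] = 1,  u[15] = 25,  u[16] = 14,  u[17] = 13,  u[18] = 5,  u[19] = 28,  u[20] = 9,  u[21] = 2,  u[22] = 4,  u[23] = 20,  u[24] = 3,  u[25] = 12,  u[26] = 26,  u[27] = 22,  u[28] = 19,  u[29] = 24.
Since u[29] = u[1] = 24, the sequence is periodic with period 28.
The value 24 next appears (with i ≥ 2) at u[29].

29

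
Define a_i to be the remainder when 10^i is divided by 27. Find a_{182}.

a_0 = 1,  a_1 = 10,  a_2 = 19,  a_3 = 1.
The sequence repeats with period 3.
So a_{182} = a_{0 + ((182-0) mod 3)} = a_2 = 19.

19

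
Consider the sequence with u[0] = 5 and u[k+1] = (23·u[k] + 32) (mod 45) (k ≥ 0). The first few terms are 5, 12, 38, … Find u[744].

5

u[0] = 5, u[1] = 12, u[2] = 38, u[3] = 6, u[4] = 35, u[5] = 27, u[6] = 23, u[7] = 21, u[8] = 20, u[9] = 42, u[10] = 8, u[11] = 36, u[12] = 5.
The sequence repeats with period 12.
(744 - 0) mod 12 = 0, so u[744] = u[0] = 5.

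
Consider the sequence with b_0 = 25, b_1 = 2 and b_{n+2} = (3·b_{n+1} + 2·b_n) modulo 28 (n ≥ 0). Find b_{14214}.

We have b_0 = 25; b_1 = 2; b_2 = 0; b_3 = 4; b_4 = 12; b_5 = 16; b_6 = 16; b_7 = 24; b_8 = 20; b_9 = 24; b_{10} = 0; b_{11} = 20; b_{12} = 4; b_{13} = 24; b_{14} = 24; b_{15} = 8; b_{16} = 16; b_{17} = 8; b_{18} = 0; b_{19} = 16; b_{20} = 20; b_{21} = 8; b_{22} = 8; b_{23} = 12; b_{24} = 24; b_{25} = 12; b_{26} = 0; b_{27} = 24; b_{28} = 16; b_{29} = 12; b_{30} = 12; b_{31} = 4; b_{32} = 8; b_{33} = 4; b_{34} = 0; b_{35} = 8; b_{36} = 24; b_{37} = 4; b_{38} = 4; b_{39} = 20; b_{40} = 12; b_{41} = 20; b_{42} = 0; b_{43} = 12; b_{44} = 8; b_{45} = 20; b_{46} = 20; b_{47} = 16; b_{48} = 4; b_{49} = 16; b_{50} = 0; b_{51} = 4.
Since (b_{50}, b_{51}) = (b_2, b_3) = (0, 4) (two consecutive terms determine the rest), the sequence is eventually periodic: after a pre-period of length 2 it cycles with period 48.
For n ≥ 2, b_n depends only on (n - 2) mod 48. (14214 - 2) mod 48 = 4, so b_{14214} = b_6 = 16.

16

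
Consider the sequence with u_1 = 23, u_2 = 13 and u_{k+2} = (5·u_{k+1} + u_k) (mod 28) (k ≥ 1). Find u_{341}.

Listing terms: u_1 = 23,  u_2 = 13,  u_3 = 4,  u_4 = 5,  u_5 = 1,  u_6 = 10,  u_7 = 23,  u_8 = 13.
Since (u_7, u_8) = (u_1, u_2) = (23, 13) (two consecutive terms determine the rest), the sequence is periodic with period 6.
(341 - 1) mod 6 = 4, so u_{341} = u_5 = 1.

1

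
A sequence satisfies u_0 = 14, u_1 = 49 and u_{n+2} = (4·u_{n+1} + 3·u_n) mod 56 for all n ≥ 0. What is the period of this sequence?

We have u_0 = 14; u_1 = 49; u_2 = 14; u_3 = 35; u_4 = 14; u_5 = 49.
The sequence repeats with period 4.

4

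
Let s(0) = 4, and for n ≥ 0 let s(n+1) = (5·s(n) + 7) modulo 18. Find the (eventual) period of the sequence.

6

s(0) = 4, s(1) = 9, s(2) = 16, s(3) = 15, s(4) = 10, s(5) = 3, s(6) = 4.
Since s(6) = s(0) = 4, the sequence is periodic with period 6.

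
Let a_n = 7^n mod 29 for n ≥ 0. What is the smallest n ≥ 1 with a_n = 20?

Listing terms: a_0 = 1,  a_1 = 7,  a_2 = 20,  a_3 = 24,  a_4 = 23,  a_5 = 16,  a_6 = 25,  a_7 = 1.
The sequence repeats with period 7.
The value 20 first appears (with n ≥ 1) at a_2.

2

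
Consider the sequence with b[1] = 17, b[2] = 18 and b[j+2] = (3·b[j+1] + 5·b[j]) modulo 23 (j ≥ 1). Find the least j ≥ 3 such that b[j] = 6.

Listing terms: b[1] = 17; b[2] = 18; b[3] = 1; b[4] = 1; b[5] = 8; b[6] = 6; b[7] = 12; b[8] = 20; b[9] = 5; b[10] = 0; b[11] = 2; b[12] = 6; b[13] = 5; b[14] = 22; b[15] = 22; b[16] = 15; b[17] = 17; b[18] = 11; b[19] = 3; b[20] = 18; b[21] = 0; b[22] = 21; b[23] = 17; b[24] = 18.
Since (b[23], b[24]) = (b[1], b[2]) = (17, 18) (two consecutive terms determine the rest), the sequence is periodic with period 22.
The value 6 first appears (with j ≥ 3) at b[6].

6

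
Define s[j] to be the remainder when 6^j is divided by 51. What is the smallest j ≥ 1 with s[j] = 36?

Computing terms: s[0] = 1,  s[1] = 6,  s[2] = 36,  s[3] = 12,  s[4] = 21,  s[5] = 24,  s[6] = 42,  s[7] = 48,  s[8] = 33,  s[9] = 45,  s[10] = 15,  s[11] = 39,  s[12] = 30,  s[13] = 27,  s[14] = 9,  s[15] = 3,  s[16] = 18,  s[17] = 6.
Since s[17] = s[1] = 6, the sequence is eventually periodic: after a pre-period of length 1 it cycles with period 16.
The value 36 first appears (with j ≥ 1) at s[2].

2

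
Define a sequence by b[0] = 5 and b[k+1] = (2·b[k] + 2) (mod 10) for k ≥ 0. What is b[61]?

b[0] = 5,  b[1] = 2,  b[2] = 6,  b[3] = 4,  b[4] = 0,  b[5] = 2.
Since b[5] = b[1] = 2, the sequence is eventually periodic: after a pre-period of length 1 it cycles with period 4.
For k ≥ 1, b[k] depends only on (k - 1) mod 4. (61 - 1) mod 4 = 0, so b[61] = b[1] = 2.

2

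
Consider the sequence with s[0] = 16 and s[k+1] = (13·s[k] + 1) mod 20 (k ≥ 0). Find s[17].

9

s[0] = 16; s[1] = 9; s[2] = 18; s[3] = 15; s[4] = 16.
Since s[4] = s[0] = 16, the sequence is periodic with period 4.
(17 - 0) mod 4 = 1, so s[17] = s[1] = 9.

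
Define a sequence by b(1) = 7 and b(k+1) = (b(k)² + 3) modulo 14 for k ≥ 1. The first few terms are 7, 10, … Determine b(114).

12

Listing terms: b(1) = 7; b(2) = 10; b(3) = 5; b(4) = 0; b(5) = 3; b(6) = 12; b(7) = 7.
The sequence repeats with period 6.
(114 - 1) mod 6 = 5, so b(114) = b(6) = 12.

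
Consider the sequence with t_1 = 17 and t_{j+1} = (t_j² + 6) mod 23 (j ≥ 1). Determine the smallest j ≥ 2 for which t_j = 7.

We have t_1 = 17; t_2 = 19; t_3 = 22; t_4 = 7; t_5 = 9; t_6 = 18; t_7 = 8; t_8 = 1; t_9 = 7.
Since t_9 = t_4 = 7, the sequence is eventually periodic: after a pre-period of length 3 it cycles with period 5.
The value 7 first appears (with j ≥ 2) at t_4.

4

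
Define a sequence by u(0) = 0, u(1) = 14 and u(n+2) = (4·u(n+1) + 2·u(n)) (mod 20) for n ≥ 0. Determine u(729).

4

u(0) = 0, u(1) = 14, u(2) = 16, u(3) = 12, u(4) = 0, u(5) = 4, u(6) = 16, u(7) = 12.
Since (u(6), u(7)) = (u(2), u(3)) = (16, 12) (two consecutive terms determine the rest), the sequence is eventually periodic: after a pre-period of length 2 it cycles with period 4.
For n ≥ 2, u(n) depends only on (n - 2) mod 4. (729 - 2) mod 4 = 3, so u(729) = u(5) = 4.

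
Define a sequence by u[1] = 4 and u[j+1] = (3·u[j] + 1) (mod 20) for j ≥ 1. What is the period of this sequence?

u[1] = 4, u[2] = 13, u[3] = 0, u[4] = 1, u[5] = 4.
The sequence repeats with period 4.

4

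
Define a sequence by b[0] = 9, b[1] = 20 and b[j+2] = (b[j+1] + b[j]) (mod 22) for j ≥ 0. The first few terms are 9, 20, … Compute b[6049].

0

Listing terms: b[0] = 9, b[1] = 20, b[2] = 7, b[3] = 5, b[4] = 12, b[5] = 17, b[6] = 7, b[7] = 2, b[8] = 9, b[9] = 11, b[10] = 20, b[11] = 9, b[12] = 7, b[13] = 16, b[14] = 1, b[15] = 17, b[16] = 18, b[17] = 13, b[18] = 9, b[19] = 0, b[20] = 9, b[21] = 9, b[22] = 18, b[23] = 5, b[24] = 1, b[25] = 6, b[26] = 7, b[27] = 13, b[28] = 20, b[29] = 11, b[30] = 9, b[31] = 20.
The sequence repeats with period 30.
(6049 - 0) mod 30 = 19, so b[6049] = b[19] = 0.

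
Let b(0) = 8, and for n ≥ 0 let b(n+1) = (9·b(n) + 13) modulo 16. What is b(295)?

We have b(0) = 8,  b(1) = 5,  b(2) = 10,  b(3) = 7,  b(4) = 12,  b(5) = 9,  b(6) = 14,  b(7) = 11,  b(8) = 0,  b(9) = 13,  b(10) = 2,  b(11) = 15,  b(12) = 4,  b(13) = 1,  b(14) = 6,  b(15) = 3,  b(16) = 8.
The sequence repeats with period 16.
So b(295) = b(0 + ((295-0) mod 16)) = b(7) = 11.

11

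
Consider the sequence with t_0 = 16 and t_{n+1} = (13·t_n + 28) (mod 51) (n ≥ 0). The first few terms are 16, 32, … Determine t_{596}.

Listing terms: t_0 = 16; t_1 = 32; t_2 = 36; t_3 = 37; t_4 = 50; t_5 = 15; t_6 = 19; t_7 = 20; t_8 = 33; t_9 = 49; t_{10} = 2; t_{11} = 3; t_{12} = 16.
The sequence repeats with period 12.
So t_{596} = t_{0 + ((596-0) mod 12)} = t_8 = 33.

33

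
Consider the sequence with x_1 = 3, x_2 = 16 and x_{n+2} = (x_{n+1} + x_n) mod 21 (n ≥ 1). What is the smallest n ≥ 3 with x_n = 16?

11

x_1 = 3,  x_2 = 16,  x_3 = 19,  x_4 = 14,  x_5 = 12,  x_6 = 5,  x_7 = 17,  x_8 = 1,  x_9 = 18,  x_{10} = 19,  x_{11} = 16,  x_{12} = 14,  x_{13} = 9,  x_{14} = 2,  x_{15} = 11,  x_{16} = 13,  x_{17} = 3,  x_{18} = 16.
The sequence repeats with period 16.
The value 16 first appears (with n ≥ 3) at x_{11}.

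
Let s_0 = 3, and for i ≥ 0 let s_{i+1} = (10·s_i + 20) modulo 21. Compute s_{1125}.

12

Computing terms: s_0 = 3, s_1 = 8, s_2 = 16, s_3 = 12, s_4 = 14, s_5 = 13, s_6 = 3.
Since s_6 = s_0 = 3, the sequence is periodic with period 6.
(1125 - 0) mod 6 = 3, so s_{1125} = s_3 = 12.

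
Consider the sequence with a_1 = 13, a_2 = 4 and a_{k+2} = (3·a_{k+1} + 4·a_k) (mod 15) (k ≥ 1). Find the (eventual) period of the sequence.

Listing terms: a_1 = 13, a_2 = 4, a_3 = 4, a_4 = 13, a_5 = 10, a_6 = 7, a_7 = 1, a_8 = 1, a_9 = 7, a_{10} = 10, a_{11} = 13, a_{12} = 4.
The sequence repeats with period 10.

10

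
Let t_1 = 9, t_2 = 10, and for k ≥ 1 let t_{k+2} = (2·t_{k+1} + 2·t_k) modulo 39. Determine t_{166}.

Computing terms: t_1 = 9,  t_2 = 10,  t_3 = 38,  t_4 = 18,  t_5 = 34,  t_6 = 26,  t_7 = 3,  t_8 = 19,  t_9 = 5,  t_{10} = 9,  t_{11} = 28,  t_{12} = 35,  t_{13} = 9,  t_{14} = 10.
Since (t_{13}, t_{14}) = (t_1, t_2) = (9, 10) (two consecutive terms determine the rest), the sequence is periodic with period 12.
So t_{166} = t_{1 + ((166-1) mod 12)} = t_{10} = 9.

9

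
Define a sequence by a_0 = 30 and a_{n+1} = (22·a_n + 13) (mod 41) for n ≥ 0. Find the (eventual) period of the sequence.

40

Listing terms: a_0 = 30, a_1 = 17, a_2 = 18, a_3 = 40, a_4 = 32, a_5 = 20, a_6 = 2, a_7 = 16, a_8 = 37, a_9 = 7, a_{10} = 3, a_{11} = 38, a_{12} = 29, a_{13} = 36, a_{14} = 26, a_{15} = 11, a_{16} = 9, a_{17} = 6, a_{18} = 22, a_{19} = 5, a_{20} = 0, a_{21} = 13, a_{22} = 12, a_{23} = 31, a_{24} = 39, a_{25} = 10, a_{26} = 28, a_{27} = 14, a_{28} = 34, a_{29} = 23, a_{30} = 27, a_{31} = 33, a_{32} = 1, a_{33} = 35, a_{34} = 4, a_{35} = 19, a_{36} = 21, a_{37} = 24, a_{38} = 8, a_{39} = 25, a_{40} = 30.
The sequence repeats with period 40.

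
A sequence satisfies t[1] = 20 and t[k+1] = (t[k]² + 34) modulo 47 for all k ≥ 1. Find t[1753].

40

Computing terms: t[1] = 20,  t[2] = 11,  t[3] = 14,  t[4] = 42,  t[5] = 12,  t[6] = 37,  t[7] = 40,  t[8] = 36,  t[9] = 14.
Since t[9] = t[3] = 14, the sequence is eventually periodic: after a pre-period of length 2 it cycles with period 6.
For k ≥ 3, t[k] depends only on (k - 3) mod 6. (1753 - 3) mod 6 = 4, so t[1753] = t[7] = 40.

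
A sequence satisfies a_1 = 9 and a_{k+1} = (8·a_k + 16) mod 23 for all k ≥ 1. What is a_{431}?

19

We have a_1 = 9,  a_2 = 19,  a_3 = 7,  a_4 = 3,  a_5 = 17,  a_6 = 14,  a_7 = 13,  a_8 = 5,  a_9 = 10,  a_{10} = 4,  a_{11} = 2,  a_{12} = 9.
The sequence repeats with period 11.
(431 - 1) mod 11 = 1, so a_{431} = a_2 = 19.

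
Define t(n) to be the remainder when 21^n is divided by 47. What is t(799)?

12

t(1) = 21,  t(2) = 18,  t(3) = 2,  t(4) = 42,  t(5) = 36,  t(6) = 4,  t(7) = 37,  t(8) = 25,  t(9) = 8,  t(10) = 27,  t(11) = 3,  t(12) = 16,  t(13) = 7,  t(14) = 6,  t(15) = 32,  t(16) = 14,  t(17) = 12,  t(18) = 17,  t(19) = 28,  t(20) = 24,  t(21) = 34,  t(22) = 9,  t(23) = 1,  t(24) = 21.
The sequence repeats with period 23.
(799 - 1) mod 23 = 16, so t(799) = t(17) = 12.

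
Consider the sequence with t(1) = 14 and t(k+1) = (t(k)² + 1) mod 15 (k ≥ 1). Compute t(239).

We have t(1) = 14; t(2) = 2; t(3) = 5; t(4) = 11; t(5) = 2.
Since t(5) = t(2) = 2, the sequence is eventually periodic: after a pre-period of length 1 it cycles with period 3.
For k ≥ 2, t(k) depends only on (k - 2) mod 3. (239 - 2) mod 3 = 0, so t(239) = t(2) = 2.

2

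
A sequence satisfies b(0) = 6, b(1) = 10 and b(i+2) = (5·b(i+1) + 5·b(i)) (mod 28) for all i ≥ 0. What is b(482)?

Listing terms: b(0) = 6,  b(1) = 10,  b(2) = 24,  b(3) = 2,  b(4) = 18,  b(5) = 16,  b(6) = 2,  b(7) = 6,  b(8) = 12,  b(9) = 6,  b(10) = 6,  b(11) = 4,  b(12) = 22,  b(13) = 18,  b(14) = 4,  b(15) = 26,  b(16) = 10,  b(17) = 12,  b(18) = 26,  b(19) = 22,  b(20) = 16,  b(21) = 22,  b(22) = 22,  b(23) = 24,  b(24) = 6,  b(25) = 10.
Since (b(24), b(25)) = (b(0), b(1)) = (6, 10) (two consecutive terms determine the rest), the sequence is periodic with period 24.
(482 - 0) mod 24 = 2, so b(482) = b(2) = 24.

24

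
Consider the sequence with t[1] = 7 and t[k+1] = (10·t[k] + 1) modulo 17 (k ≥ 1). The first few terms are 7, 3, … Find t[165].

t[1] = 7,  t[2] = 3,  t[3] = 14,  t[4] = 5,  t[5] = 0,  t[6] = 1,  t[7] = 11,  t[8] = 9,  t[9] = 6,  t[10] = 10,  t[11] = 16,  t[12] = 8,  t[13] = 13,  t[14] = 12,  t[15] = 2,  t[16] = 4,  t[17] = 7.
The sequence repeats with period 16.
So t[165] = t[1 + ((165-1) mod 16)] = t[5] = 0.

0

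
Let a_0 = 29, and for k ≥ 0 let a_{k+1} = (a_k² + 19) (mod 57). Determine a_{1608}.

We have a_0 = 29, a_1 = 5, a_2 = 44, a_3 = 17, a_4 = 23, a_5 = 35, a_6 = 47, a_7 = 5.
Since a_7 = a_1 = 5, the sequence is eventually periodic: after a pre-period of length 1 it cycles with period 6.
For k ≥ 1, a_k depends only on (k - 1) mod 6. (1608 - 1) mod 6 = 5, so a_{1608} = a_6 = 47.

47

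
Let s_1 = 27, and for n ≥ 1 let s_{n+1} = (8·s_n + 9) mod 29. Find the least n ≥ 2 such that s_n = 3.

17

We have s_1 = 27; s_2 = 22; s_3 = 11; s_4 = 10; s_5 = 2; s_6 = 25; s_7 = 6; s_8 = 28; s_9 = 1; s_{10} = 17; s_{11} = 0; s_{12} = 9; s_{13} = 23; s_{14} = 19; s_{15} = 16; s_{16} = 21; s_{17} = 3; s_{18} = 4; s_{19} = 12; s_{20} = 18; s_{21} = 8; s_{22} = 15; s_{23} = 13; s_{24} = 26; s_{25} = 14; s_{26} = 5; s_{27} = 20; s_{28} = 24; s_{29} = 27.
Since s_{29} = s_1 = 27, the sequence is periodic with period 28.
The value 3 first appears (with n ≥ 2) at s_{17}.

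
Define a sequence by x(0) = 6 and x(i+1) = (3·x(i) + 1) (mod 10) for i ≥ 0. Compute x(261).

We have x(0) = 6,  x(1) = 9,  x(2) = 8,  x(3) = 5,  x(4) = 6.
Since x(4) = x(0) = 6, the sequence is periodic with period 4.
(261 - 0) mod 4 = 1, so x(261) = x(1) = 9.

9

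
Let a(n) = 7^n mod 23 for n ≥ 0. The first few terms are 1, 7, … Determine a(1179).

20

Listing terms: a(0) = 1,  a(1) = 7,  a(2) = 3,  a(3) = 21,  a(4) = 9,  a(5) = 17,  a(6) = 4,  a(7) = 5,  a(8) = 12,  a(9) = 15,  a(10) = 13,  a(11) = 22,  a(12) = 16,  a(13) = 20,  a(14) = 2,  a(15) = 14,  a(16) = 6,  a(17) = 19,  a(18) = 18,  a(19) = 11,  a(20) = 8,  a(21) = 10,  a(22) = 1.
Since a(22) = a(0) = 1, the sequence is periodic with period 22.
So a(1179) = a(0 + ((1179-0) mod 22)) = a(13) = 20.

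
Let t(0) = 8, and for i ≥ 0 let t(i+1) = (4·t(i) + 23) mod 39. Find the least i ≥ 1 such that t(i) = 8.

6

Listing terms: t(0) = 8, t(1) = 16, t(2) = 9, t(3) = 20, t(4) = 25, t(5) = 6, t(6) = 8.
The sequence repeats with period 6.
The value 8 next appears (with i ≥ 1) at t(6).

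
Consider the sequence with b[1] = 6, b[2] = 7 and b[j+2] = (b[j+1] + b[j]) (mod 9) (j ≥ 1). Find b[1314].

We have b[1] = 6,  b[2] = 7,  b[3] = 4,  b[4] = 2,  b[5] = 6,  b[6] = 8,  b[7] = 5,  b[8] = 4,  b[9] = 0,  b[10] = 4,  b[11] = 4,  b[12] = 8,  b[13] = 3,  b[14] = 2,  b[15] = 5,  b[16] = 7,  b[17] = 3,  b[18] = 1,  b[19] = 4,  b[20] = 5,  b[21] = 0,  b[22] = 5,  b[23] = 5,  b[24] = 1,  b[25] = 6,  b[26] = 7.
The sequence repeats with period 24.
(1314 - 1) mod 24 = 17, so b[1314] = b[18] = 1.

1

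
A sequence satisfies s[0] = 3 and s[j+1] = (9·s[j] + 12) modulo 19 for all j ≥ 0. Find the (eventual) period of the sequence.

9

s[0] = 3,  s[1] = 1,  s[2] = 2,  s[3] = 11,  s[4] = 16,  s[5] = 4,  s[6] = 10,  s[7] = 7,  s[8] = 18,  s[9] = 3.
Since s[9] = s[0] = 3, the sequence is periodic with period 9.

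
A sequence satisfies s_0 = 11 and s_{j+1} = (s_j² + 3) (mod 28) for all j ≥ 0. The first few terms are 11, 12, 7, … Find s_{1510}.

Listing terms: s_0 = 11, s_1 = 12, s_2 = 7, s_3 = 24, s_4 = 19, s_5 = 0, s_6 = 3, s_7 = 12.
Since s_7 = s_1 = 12, the sequence is eventually periodic: after a pre-period of length 1 it cycles with period 6.
For j ≥ 1, s_j depends only on (j - 1) mod 6. (1510 - 1) mod 6 = 3, so s_{1510} = s_4 = 19.

19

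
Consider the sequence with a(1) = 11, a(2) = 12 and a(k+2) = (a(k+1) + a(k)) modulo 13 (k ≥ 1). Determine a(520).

1

Computing terms: a(1) = 11, a(2) = 12, a(3) = 10, a(4) = 9, a(5) = 6, a(6) = 2, a(7) = 8, a(8) = 10, a(9) = 5, a(10) = 2, a(11) = 7, a(12) = 9, a(13) = 3, a(14) = 12, a(15) = 2, a(16) = 1, a(17) = 3, a(18) = 4, a(19) = 7, a(20) = 11, a(21) = 5, a(22) = 3, a(23) = 8, a(24) = 11, a(25) = 6, a(26) = 4, a(27) = 10, a(28) = 1, a(29) = 11, a(30) = 12.
Since (a(29), a(30)) = (a(1), a(2)) = (11, 12) (two consecutive terms determine the rest), the sequence is periodic with period 28.
(520 - 1) mod 28 = 15, so a(520) = a(16) = 1.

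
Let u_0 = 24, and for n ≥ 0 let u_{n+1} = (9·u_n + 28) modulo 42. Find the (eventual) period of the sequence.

3

Listing terms: u_0 = 24,  u_1 = 34,  u_2 = 40,  u_3 = 10,  u_4 = 34.
Since u_4 = u_1 = 34, the sequence is eventually periodic: after a pre-period of length 1 it cycles with period 3.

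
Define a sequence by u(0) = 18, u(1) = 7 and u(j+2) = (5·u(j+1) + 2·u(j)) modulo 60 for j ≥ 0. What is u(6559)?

Listing terms: u(0) = 18, u(1) = 7, u(2) = 11, u(3) = 9, u(4) = 7, u(5) = 53, u(6) = 39, u(7) = 1, u(8) = 23, u(9) = 57, u(10) = 31, u(11) = 29, u(12) = 27, u(13) = 13, u(14) = 59, u(15) = 21, u(16) = 43, u(17) = 17, u(18) = 51, u(19) = 49, u(20) = 47, u(21) = 33, u(22) = 19, u(23) = 41, u(24) = 3, u(25) = 37, u(26) = 11, u(27) = 9.
Since (u(26), u(27)) = (u(2), u(3)) = (11, 9) (two consecutive terms determine the rest), the sequence is eventually periodic: after a pre-period of length 2 it cycles with period 24.
For j ≥ 2, u(j) depends only on (j - 2) mod 24. (6559 - 2) mod 24 = 5, so u(6559) = u(7) = 1.

1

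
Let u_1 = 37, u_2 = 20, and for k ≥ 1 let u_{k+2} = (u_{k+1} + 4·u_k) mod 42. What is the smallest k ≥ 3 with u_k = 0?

We have u_1 = 37,  u_2 = 20,  u_3 = 0,  u_4 = 38,  u_5 = 38,  u_6 = 22,  u_7 = 6,  u_8 = 10,  u_9 = 34,  u_{10} = 32,  u_{11} = 0,  u_{12} = 2,  u_{13} = 2,  u_{14} = 10,  u_{15} = 18,  u_{16} = 16,  u_{17} = 4,  u_{18} = 26,  u_{19} = 0,  u_{20} = 20,  u_{21} = 20,  u_{22} = 16,  u_{23} = 12,  u_{24} = 34,  u_{25} = 40,  u_{26} = 8,  u_{27} = 0,  u_{28} = 32,  u_{29} = 32,  u_{30} = 34,  u_{31} = 36,  u_{32} = 4,  u_{33} = 22,  u_{34} = 38,  u_{35} = 0,  u_{36} = 26,  u_{37} = 26,  u_{38} = 4,  u_{39} = 24,  u_{40} = 40,  u_{41} = 10,  u_{42} = 2,  u_{43} = 0,  u_{44} = 8,  u_{45} = 8,  u_{46} = 40,  u_{47} = 30,  u_{48} = 22,  u_{49} = 16,  u_{50} = 20,  u_{51} = 0.
Since (u_{50}, u_{51}) = (u_2, u_3) = (20, 0) (two consecutive terms determine the rest), the sequence is eventually periodic: after a pre-period of length 1 it cycles with period 48.
The value 0 first appears (with k ≥ 3) at u_3.

3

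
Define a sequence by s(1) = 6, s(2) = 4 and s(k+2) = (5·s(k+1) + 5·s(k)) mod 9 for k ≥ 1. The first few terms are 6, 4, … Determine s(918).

2

We have s(1) = 6,  s(2) = 4,  s(3) = 5,  s(4) = 0,  s(5) = 7,  s(6) = 8,  s(7) = 3,  s(8) = 1,  s(9) = 2,  s(10) = 6,  s(11) = 4.
The sequence repeats with period 9.
(918 - 1) mod 9 = 8, so s(918) = s(9) = 2.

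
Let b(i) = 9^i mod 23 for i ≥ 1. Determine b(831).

3

Listing terms: b(1) = 9, b(2) = 12, b(3) = 16, b(4) = 6, b(5) = 8, b(6) = 3, b(7) = 4, b(8) = 13, b(9) = 2, b(10) = 18, b(11) = 1, b(12) = 9.
The sequence repeats with period 11.
(831 - 1) mod 11 = 5, so b(831) = b(6) = 3.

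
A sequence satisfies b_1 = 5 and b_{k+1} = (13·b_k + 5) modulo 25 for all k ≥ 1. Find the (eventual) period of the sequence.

4

Computing terms: b_1 = 5, b_2 = 20, b_3 = 15, b_4 = 0, b_5 = 5.
Since b_5 = b_1 = 5, the sequence is periodic with period 4.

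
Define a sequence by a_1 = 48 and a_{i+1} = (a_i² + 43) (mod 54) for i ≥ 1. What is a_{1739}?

2

Computing terms: a_1 = 48, a_2 = 25, a_3 = 20, a_4 = 11, a_5 = 2, a_6 = 47, a_7 = 38, a_8 = 29, a_9 = 20.
Since a_9 = a_3 = 20, the sequence is eventually periodic: after a pre-period of length 2 it cycles with period 6.
For i ≥ 3, a_i depends only on (i - 3) mod 6. (1739 - 3) mod 6 = 2, so a_{1739} = a_5 = 2.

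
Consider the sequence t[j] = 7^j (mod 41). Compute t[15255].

t[1] = 7,  t[2] = 8,  t[3] = 15,  t[4] = 23,  t[5] = 38,  t[6] = 20,  t[7] = 17,  t[8] = 37,  t[9] = 13,  t[10] = 9,  t[11] = 22,  t[12] = 31,  t[13] = 12,  t[14] = 2,  t[15] = 14,  t[16] = 16,  t[17] = 30,  t[18] = 5,  t[19] = 35,  t[20] = 40,  t[21] = 34,  t[22] = 33,  t[23] = 26,  t[24] = 18,  t[25] = 3,  t[26] = 21,  t[27] = 24,  t[28] = 4,  t[29] = 28,  t[30] = 32,  t[31] = 19,  t[32] = 10,  t[33] = 29,  t[34] = 39,  t[35] = 27,  t[36] = 25,  t[37] = 11,  t[38] = 36,  t[39] = 6,  t[40] = 1,  t[41] = 7.
The sequence repeats with period 40.
So t[15255] = t[1 + ((15255-1) mod 40)] = t[15] = 14.

14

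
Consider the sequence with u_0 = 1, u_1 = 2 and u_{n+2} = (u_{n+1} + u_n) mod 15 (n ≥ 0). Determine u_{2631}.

Computing terms: u_0 = 1,  u_1 = 2,  u_2 = 3,  u_3 = 5,  u_4 = 8,  u_5 = 13,  u_6 = 6,  u_7 = 4,  u_8 = 10,  u_9 = 14,  u_{10} = 9,  u_{11} = 8,  u_{12} = 2,  u_{13} = 10,  u_{14} = 12,  u_{15} = 7,  u_{16} = 4,  u_{17} = 11,  u_{18} = 0,  u_{19} = 11,  u_{20} = 11,  u_{21} = 7,  u_{22} = 3,  u_{23} = 10,  u_{24} = 13,  u_{25} = 8,  u_{26} = 6,  u_{27} = 14,  u_{28} = 5,  u_{29} = 4,  u_{30} = 9,  u_{31} = 13,  u_{32} = 7,  u_{33} = 5,  u_{34} = 12,  u_{35} = 2,  u_{36} = 14,  u_{37} = 1,  u_{38} = 0,  u_{39} = 1,  u_{40} = 1,  u_{41} = 2.
Since (u_{40}, u_{41}) = (u_0, u_1) = (1, 2) (two consecutive terms determine the rest), the sequence is periodic with period 40.
(2631 - 0) mod 40 = 31, so u_{2631} = u_{31} = 13.

13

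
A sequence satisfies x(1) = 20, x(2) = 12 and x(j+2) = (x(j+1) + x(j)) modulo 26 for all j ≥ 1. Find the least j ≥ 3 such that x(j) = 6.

3

x(1) = 20,  x(2) = 12,  x(3) = 6,  x(4) = 18,  x(5) = 24,  x(6) = 16,  x(7) = 14,  x(8) = 4,  x(9) = 18,  x(10) = 22,  x(11) = 14,  x(12) = 10,  x(13) = 24,  x(14) = 8,  x(15) = 6,  x(16) = 14,  x(17) = 20,  x(18) = 8,  x(19) = 2,  x(20) = 10,  x(21) = 12,  x(22) = 22,  x(23) = 8,  x(24) = 4,  x(25) = 12,  x(26) = 16,  x(27) = 2,  x(28) = 18,  x(29) = 20,  x(30) = 12.
Since (x(29), x(30)) = (x(1), x(2)) = (20, 12) (two consecutive terms determine the rest), the sequence is periodic with period 28.
The value 6 first appears (with j ≥ 3) at x(3).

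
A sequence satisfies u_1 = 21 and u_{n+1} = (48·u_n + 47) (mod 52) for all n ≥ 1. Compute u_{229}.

Listing terms: u_1 = 21,  u_2 = 15,  u_3 = 39,  u_4 = 47,  u_5 = 15.
Since u_5 = u_2 = 15, the sequence is eventually periodic: after a pre-period of length 1 it cycles with period 3.
For n ≥ 2, u_n depends only on (n - 2) mod 3. (229 - 2) mod 3 = 2, so u_{229} = u_4 = 47.

47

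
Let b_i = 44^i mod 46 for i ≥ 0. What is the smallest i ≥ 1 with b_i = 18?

We have b_0 = 1; b_1 = 44; b_2 = 4; b_3 = 38; b_4 = 16; b_5 = 14; b_6 = 18; b_7 = 10; b_8 = 26; b_9 = 40; b_{10} = 12; b_{11} = 22; b_{12} = 2; b_{13} = 42; b_{14} = 8; b_{15} = 30; b_{16} = 32; b_{17} = 28; b_{18} = 36; b_{19} = 20; b_{20} = 6; b_{21} = 34; b_{22} = 24; b_{23} = 44.
Since b_{23} = b_1 = 44, the sequence is eventually periodic: after a pre-period of length 1 it cycles with period 22.
The value 18 first appears (with i ≥ 1) at b_6.

6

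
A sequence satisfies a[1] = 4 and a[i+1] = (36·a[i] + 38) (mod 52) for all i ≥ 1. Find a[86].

26

Listing terms: a[1] = 4,  a[2] = 26,  a[3] = 38,  a[4] = 2,  a[5] = 6,  a[6] = 46,  a[7] = 30,  a[8] = 26.
Since a[8] = a[2] = 26, the sequence is eventually periodic: after a pre-period of length 1 it cycles with period 6.
For i ≥ 2, a[i] depends only on (i - 2) mod 6. (86 - 2) mod 6 = 0, so a[86] = a[2] = 26.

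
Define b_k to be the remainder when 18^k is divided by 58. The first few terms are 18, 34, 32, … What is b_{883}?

b_1 = 18; b_2 = 34; b_3 = 32; b_4 = 54; b_5 = 44; b_6 = 38; b_7 = 46; b_8 = 16; b_9 = 56; b_{10} = 22; b_{11} = 48; b_{12} = 52; b_{13} = 8; b_{14} = 28; b_{15} = 40; b_{16} = 24; b_{17} = 26; b_{18} = 4; b_{19} = 14; b_{20} = 20; b_{21} = 12; b_{22} = 42; b_{23} = 2; b_{24} = 36; b_{25} = 10; b_{26} = 6; b_{27} = 50; b_{28} = 30; b_{29} = 18.
Since b_{29} = b_1 = 18, the sequence is periodic with period 28.
So b_{883} = b_{1 + ((883-1) mod 28)} = b_{15} = 40.

40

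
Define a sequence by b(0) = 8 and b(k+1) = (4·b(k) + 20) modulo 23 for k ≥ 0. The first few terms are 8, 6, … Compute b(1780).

Computing terms: b(0) = 8,  b(1) = 6,  b(2) = 21,  b(3) = 12,  b(4) = 22,  b(5) = 16,  b(6) = 15,  b(7) = 11,  b(8) = 18,  b(9) = 0,  b(10) = 20,  b(11) = 8.
Since b(11) = b(0) = 8, the sequence is periodic with period 11.
(1780 - 0) mod 11 = 9, so b(1780) = b(9) = 0.

0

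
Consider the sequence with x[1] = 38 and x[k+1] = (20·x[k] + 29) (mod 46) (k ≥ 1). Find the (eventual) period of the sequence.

x[1] = 38, x[2] = 7, x[3] = 31, x[4] = 5, x[5] = 37, x[6] = 33, x[7] = 45, x[8] = 9, x[9] = 25, x[10] = 23, x[11] = 29, x[12] = 11, x[13] = 19, x[14] = 41, x[15] = 21, x[16] = 35, x[17] = 39, x[18] = 27, x[19] = 17, x[20] = 1, x[21] = 3, x[22] = 43, x[23] = 15, x[24] = 7.
Since x[24] = x[2] = 7, the sequence is eventually periodic: after a pre-period of length 1 it cycles with period 22.

22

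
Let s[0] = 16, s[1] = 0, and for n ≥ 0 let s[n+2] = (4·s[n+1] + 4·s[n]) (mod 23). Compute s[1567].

3

Computing terms: s[0] = 16, s[1] = 0, s[2] = 18, s[3] = 3, s[4] = 15, s[5] = 3, s[6] = 3, s[7] = 1, s[8] = 16, s[9] = 22, s[10] = 14, s[11] = 6, s[12] = 11, s[13] = 22, s[14] = 17, s[15] = 18, s[16] = 2, s[17] = 11, s[18] = 6, s[19] = 22, s[20] = 20, s[21] = 7, s[22] = 16, s[23] = 0.
The sequence repeats with period 22.
(1567 - 0) mod 22 = 5, so s[1567] = s[5] = 3.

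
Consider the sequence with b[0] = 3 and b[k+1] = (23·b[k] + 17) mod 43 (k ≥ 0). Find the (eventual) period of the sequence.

We have b[0] = 3; b[1] = 0; b[2] = 17; b[3] = 21; b[4] = 27; b[5] = 36; b[6] = 28; b[7] = 16; b[8] = 41; b[9] = 14; b[10] = 38; b[11] = 31; b[12] = 42; b[13] = 37; b[14] = 8; b[15] = 29; b[16] = 39; b[17] = 11; b[18] = 12; b[19] = 35; b[20] = 5; b[21] = 3.
The sequence repeats with period 21.

21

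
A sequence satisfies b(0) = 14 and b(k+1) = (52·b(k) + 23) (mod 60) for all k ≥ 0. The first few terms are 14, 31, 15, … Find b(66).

35

Computing terms: b(0) = 14,  b(1) = 31,  b(2) = 15,  b(3) = 23,  b(4) = 19,  b(5) = 51,  b(6) = 35,  b(7) = 43,  b(8) = 39,  b(9) = 11,  b(10) = 55,  b(11) = 3,  b(12) = 59,  b(13) = 31.
Since b(13) = b(1) = 31, the sequence is eventually periodic: after a pre-period of length 1 it cycles with period 12.
For k ≥ 1, b(k) depends only on (k - 1) mod 12. (66 - 1) mod 12 = 5, so b(66) = b(6) = 35.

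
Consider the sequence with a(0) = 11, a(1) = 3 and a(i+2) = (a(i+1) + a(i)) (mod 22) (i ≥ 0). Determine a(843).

We have a(0) = 11; a(1) = 3; a(2) = 14; a(3) = 17; a(4) = 9; a(5) = 4; a(6) = 13; a(7) = 17; a(8) = 8; a(9) = 3; a(10) = 11; a(11) = 14; a(12) = 3; a(13) = 17; a(14) = 20; a(15) = 15; a(16) = 13; a(17) = 6; a(18) = 19; a(19) = 3; a(20) = 0; a(21) = 3; a(22) = 3; a(23) = 6; a(24) = 9; a(25) = 15; a(26) = 2; a(27) = 17; a(28) = 19; a(29) = 14; a(30) = 11; a(31) = 3.
Since (a(30), a(31)) = (a(0), a(1)) = (11, 3) (two consecutive terms determine the rest), the sequence is periodic with period 30.
So a(843) = a(0 + ((843-0) mod 30)) = a(3) = 17.

17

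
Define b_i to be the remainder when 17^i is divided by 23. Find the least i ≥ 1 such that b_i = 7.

9

Listing terms: b_0 = 1; b_1 = 17; b_2 = 13; b_3 = 14; b_4 = 8; b_5 = 21; b_6 = 12; b_7 = 20; b_8 = 18; b_9 = 7; b_{10} = 4; b_{11} = 22; b_{12} = 6; b_{13} = 10; b_{14} = 9; b_{15} = 15; b_{16} = 2; b_{17} = 11; b_{18} = 3; b_{19} = 5; b_{20} = 16; b_{21} = 19; b_{22} = 1.
Since b_{22} = b_0 = 1, the sequence is periodic with period 22.
The value 7 first appears (with i ≥ 1) at b_9.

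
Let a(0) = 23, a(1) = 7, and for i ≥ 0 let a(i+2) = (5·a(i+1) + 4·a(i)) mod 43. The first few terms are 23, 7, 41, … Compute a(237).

16

a(0) = 23,  a(1) = 7,  a(2) = 41,  a(3) = 18,  a(4) = 39,  a(5) = 9,  a(6) = 29,  a(7) = 9,  a(8) = 32,  a(9) = 24,  a(10) = 33,  a(11) = 3,  a(12) = 18,  a(13) = 16,  a(14) = 23,  a(15) = 7.
Since (a(14), a(15)) = (a(0), a(1)) = (23, 7) (two consecutive terms determine the rest), the sequence is periodic with period 14.
So a(237) = a(0 + ((237-0) mod 14)) = a(13) = 16.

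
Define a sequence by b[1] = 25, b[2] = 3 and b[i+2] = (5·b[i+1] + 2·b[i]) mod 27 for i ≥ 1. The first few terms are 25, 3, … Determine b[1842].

Listing terms: b[1] = 25,  b[2] = 3,  b[3] = 11,  b[4] = 7,  b[5] = 3,  b[6] = 2,  b[7] = 16,  b[8] = 3,  b[9] = 20,  b[10] = 25,  b[11] = 3.
Since (b[10], b[11]) = (b[1], b[2]) = (25, 3) (two consecutive terms determine the rest), the sequence is periodic with period 9.
So b[1842] = b[1 + ((1842-1) mod 9)] = b[6] = 2.

2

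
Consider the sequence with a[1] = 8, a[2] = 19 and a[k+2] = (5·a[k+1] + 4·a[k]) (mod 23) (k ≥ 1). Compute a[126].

Computing terms: a[1] = 8; a[2] = 19; a[3] = 12; a[4] = 21; a[5] = 15; a[6] = 21; a[7] = 4; a[8] = 12; a[9] = 7; a[10] = 14; a[11] = 6; a[12] = 17; a[13] = 17; a[14] = 15; a[15] = 5; a[16] = 16; a[17] = 8; a[18] = 12; a[19] = 0; a[20] = 2; a[21] = 10; a[22] = 12; a[23] = 8; a[24] = 19.
Since (a[23], a[24]) = (a[1], a[2]) = (8, 19) (two consecutive terms determine the rest), the sequence is periodic with period 22.
So a[126] = a[1 + ((126-1) mod 22)] = a[16] = 16.

16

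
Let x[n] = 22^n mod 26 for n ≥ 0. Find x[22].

22

x[0] = 1, x[1] = 22, x[2] = 16, x[3] = 14, x[4] = 22.
Since x[4] = x[1] = 22, the sequence is eventually periodic: after a pre-period of length 1 it cycles with period 3.
For n ≥ 1, x[n] depends only on (n - 1) mod 3. (22 - 1) mod 3 = 0, so x[22] = x[1] = 22.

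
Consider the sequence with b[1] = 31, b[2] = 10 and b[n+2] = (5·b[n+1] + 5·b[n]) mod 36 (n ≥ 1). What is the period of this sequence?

We have b[1] = 31; b[2] = 10; b[3] = 25; b[4] = 31; b[5] = 28; b[6] = 7; b[7] = 31; b[8] = 10.
Since (b[7], b[8]) = (b[1], b[2]) = (31, 10) (two consecutive terms determine the rest), the sequence is periodic with period 6.

6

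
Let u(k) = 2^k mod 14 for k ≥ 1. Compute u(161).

We have u(1) = 2; u(2) = 4; u(3) = 8; u(4) = 2.
The sequence repeats with period 3.
So u(161) = u(1 + ((161-1) mod 3)) = u(2) = 4.

4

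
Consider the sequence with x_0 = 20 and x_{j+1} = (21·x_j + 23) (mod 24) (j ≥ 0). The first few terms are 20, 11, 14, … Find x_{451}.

We have x_0 = 20; x_1 = 11; x_2 = 14; x_3 = 5; x_4 = 8; x_5 = 23; x_6 = 2; x_7 = 17; x_8 = 20.
The sequence repeats with period 8.
(451 - 0) mod 8 = 3, so x_{451} = x_3 = 5.

5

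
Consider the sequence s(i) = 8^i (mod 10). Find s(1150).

Listing terms: s(1) = 8, s(2) = 4, s(3) = 2, s(4) = 6, s(5) = 8.
Since s(5) = s(1) = 8, the sequence is periodic with period 4.
(1150 - 1) mod 4 = 1, so s(1150) = s(2) = 4.

4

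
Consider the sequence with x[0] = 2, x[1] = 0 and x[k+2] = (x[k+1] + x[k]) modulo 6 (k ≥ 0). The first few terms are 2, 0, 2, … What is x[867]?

2

Computing terms: x[0] = 2, x[1] = 0, x[2] = 2, x[3] = 2, x[4] = 4, x[5] = 0, x[6] = 4, x[7] = 4, x[8] = 2, x[9] = 0.
The sequence repeats with period 8.
(867 - 0) mod 8 = 3, so x[867] = x[3] = 2.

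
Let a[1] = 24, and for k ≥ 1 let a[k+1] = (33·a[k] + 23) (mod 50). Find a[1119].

Computing terms: a[1] = 24,  a[2] = 15,  a[3] = 18,  a[4] = 17,  a[5] = 34,  a[6] = 45,  a[7] = 8,  a[8] = 37,  a[9] = 44,  a[10] = 25,  a[11] = 48,  a[12] = 7,  a[13] = 4,  a[14] = 5,  a[15] = 38,  a[16] = 27,  a[17] = 14,  a[18] = 35,  a[19] = 28,  a[20] = 47,  a[21] = 24.
The sequence repeats with period 20.
So a[1119] = a[1 + ((1119-1) mod 20)] = a[19] = 28.

28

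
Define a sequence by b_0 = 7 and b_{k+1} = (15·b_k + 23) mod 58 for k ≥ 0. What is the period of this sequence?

Computing terms: b_0 = 7, b_1 = 12, b_2 = 29, b_3 = 52, b_4 = 49, b_5 = 4, b_6 = 25, b_7 = 50, b_8 = 19, b_9 = 18, b_{10} = 3, b_{11} = 10, b_{12} = 57, b_{13} = 8, b_{14} = 27, b_{15} = 22, b_{16} = 5, b_{17} = 40, b_{18} = 43, b_{19} = 30, b_{20} = 9, b_{21} = 42, b_{22} = 15, b_{23} = 16, b_{24} = 31, b_{25} = 24, b_{26} = 35, b_{27} = 26, b_{28} = 7.
Since b_{28} = b_0 = 7, the sequence is periodic with period 28.

28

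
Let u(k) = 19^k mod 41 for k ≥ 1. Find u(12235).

Computing terms: u(1) = 19,  u(2) = 33,  u(3) = 12,  u(4) = 23,  u(5) = 27,  u(6) = 21,  u(7) = 30,  u(8) = 37,  u(9) = 6,  u(10) = 32,  u(11) = 34,  u(12) = 31,  u(13) = 15,  u(14) = 39,  u(15) = 3,  u(16) = 16,  u(17) = 17,  u(18) = 36,  u(19) = 28,  u(20) = 40,  u(21) = 22,  u(22) = 8,  u(23) = 29,  u(24) = 18,  u(25) = 14,  u(26) = 20,  u(27) = 11,  u(28) = 4,  u(29) = 35,  u(30) = 9,  u(31) = 7,  u(32) = 10,  u(33) = 26,  u(34) = 2,  u(35) = 38,  u(36) = 25,  u(37) = 24,  u(38) = 5,  u(39) = 13,  u(40) = 1,  u(41) = 19.
The sequence repeats with period 40.
(12235 - 1) mod 40 = 34, so u(12235) = u(35) = 38.

38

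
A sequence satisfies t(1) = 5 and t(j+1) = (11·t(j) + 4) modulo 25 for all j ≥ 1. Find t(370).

21

t(1) = 5, t(2) = 9, t(3) = 3, t(4) = 12, t(5) = 11, t(6) = 0, t(7) = 4, t(8) = 23, t(9) = 7, t(10) = 6, t(11) = 20, t(12) = 24, t(13) = 18, t(14) = 2, t(15) = 1, t(16) = 15, t(17) = 19, t(18) = 13, t(19) = 22, t(20) = 21, t(21) = 10, t(22) = 14, t(23) = 8, t(24) = 17, t(25) = 16, t(26) = 5.
The sequence repeats with period 25.
So t(370) = t(1 + ((370-1) mod 25)) = t(20) = 21.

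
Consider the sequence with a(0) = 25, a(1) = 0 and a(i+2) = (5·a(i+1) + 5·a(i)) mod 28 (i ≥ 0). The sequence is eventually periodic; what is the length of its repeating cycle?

24

Computing terms: a(0) = 25; a(1) = 0; a(2) = 13; a(3) = 9; a(4) = 26; a(5) = 7; a(6) = 25; a(7) = 20; a(8) = 1; a(9) = 21; a(10) = 26; a(11) = 11; a(12) = 17; a(13) = 0; a(14) = 1; a(15) = 5; a(16) = 2; a(17) = 7; a(18) = 17; a(19) = 8; a(20) = 13; a(21) = 21; a(22) = 2; a(23) = 3; a(24) = 25; a(25) = 0.
The sequence repeats with period 24.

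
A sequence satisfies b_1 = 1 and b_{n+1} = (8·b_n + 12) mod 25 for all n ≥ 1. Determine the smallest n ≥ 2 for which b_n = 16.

5

Computing terms: b_1 = 1,  b_2 = 20,  b_3 = 22,  b_4 = 13,  b_5 = 16,  b_6 = 15,  b_7 = 7,  b_8 = 18,  b_9 = 6,  b_{10} = 10,  b_{11} = 17,  b_{12} = 23,  b_{13} = 21,  b_{14} = 5,  b_{15} = 2,  b_{16} = 3,  b_{17} = 11,  b_{18} = 0,  b_{19} = 12,  b_{20} = 8,  b_{21} = 1.
Since b_{21} = b_1 = 1, the sequence is periodic with period 20.
The value 16 first appears (with n ≥ 2) at b_5.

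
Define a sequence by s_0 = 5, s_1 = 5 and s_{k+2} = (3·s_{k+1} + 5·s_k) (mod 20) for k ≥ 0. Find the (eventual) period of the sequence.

6

Listing terms: s_0 = 5; s_1 = 5; s_2 = 0; s_3 = 5; s_4 = 15; s_5 = 10; s_6 = 5; s_7 = 5.
Since (s_6, s_7) = (s_0, s_1) = (5, 5) (two consecutive terms determine the rest), the sequence is periodic with period 6.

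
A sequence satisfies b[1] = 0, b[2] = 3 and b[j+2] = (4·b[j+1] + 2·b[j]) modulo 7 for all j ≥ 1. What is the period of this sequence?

48

Listing terms: b[1] = 0,  b[2] = 3,  b[3] = 5,  b[4] = 5,  b[5] = 2,  b[6] = 4,  b[7] = 6,  b[8] = 4,  b[9] = 0,  b[10] = 1,  b[11] = 4,  b[12] = 4,  b[13] = 3,  b[14] = 6,  b[15] = 2,  b[16] = 6,  b[17] = 0,  b[18] = 5,  b[19] = 6,  b[20] = 6,  b[21] = 1,  b[22] = 2,  b[23] = 3,  b[24] = 2,  b[25] = 0,  b[26] = 4,  b[27] = 2,  b[28] = 2,  b[29] = 5,  b[30] = 3,  b[31] = 1,  b[32] = 3,  b[33] = 0,  b[34] = 6,  b[35] = 3,  b[36] = 3,  b[37] = 4,  b[38] = 1,  b[39] = 5,  b[40] = 1,  b[41] = 0,  b[42] = 2,  b[43] = 1,  b[44] = 1,  b[45] = 6,  b[46] = 5,  b[47] = 4,  b[48] = 5,  b[49] = 0,  b[50] = 3.
Since (b[49], b[50]) = (b[1], b[2]) = (0, 3) (two consecutive terms determine the rest), the sequence is periodic with period 48.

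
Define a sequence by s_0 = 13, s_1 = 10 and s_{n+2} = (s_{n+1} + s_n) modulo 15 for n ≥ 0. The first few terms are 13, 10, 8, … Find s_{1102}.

We have s_0 = 13, s_1 = 10, s_2 = 8, s_3 = 3, s_4 = 11, s_5 = 14, s_6 = 10, s_7 = 9, s_8 = 4, s_9 = 13, s_{10} = 2, s_{11} = 0, s_{12} = 2, s_{13} = 2, s_{14} = 4, s_{15} = 6, s_{16} = 10, s_{17} = 1, s_{18} = 11, s_{19} = 12, s_{20} = 8, s_{21} = 5, s_{22} = 13, s_{23} = 3, s_{24} = 1, s_{25} = 4, s_{26} = 5, s_{27} = 9, s_{28} = 14, s_{29} = 8, s_{30} = 7, s_{31} = 0, s_{32} = 7, s_{33} = 7, s_{34} = 14, s_{35} = 6, s_{36} = 5, s_{37} = 11, s_{38} = 1, s_{39} = 12, s_{40} = 13, s_{41} = 10.
The sequence repeats with period 40.
(1102 - 0) mod 40 = 22, so s_{1102} = s_{22} = 13.

13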